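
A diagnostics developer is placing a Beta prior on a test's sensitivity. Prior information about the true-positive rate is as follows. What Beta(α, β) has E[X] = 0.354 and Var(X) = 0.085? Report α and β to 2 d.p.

α = 0.60, β = 1.09

Write ν = α+β; then α = μν and Var = μ(1−μ)/(ν+1).
ν = μ(1−μ)/Var − 1 = 0.228684/0.085 − 1 = 1.6904.
α = 0.354·1.6904 = 0.60, β = 0.646·1.6904 = 1.09.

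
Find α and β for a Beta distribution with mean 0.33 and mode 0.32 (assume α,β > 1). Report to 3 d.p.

α = 11.880, β = 24.120

With s = α+β: μ = α/s and mode = (α−1)/(s−2). Eliminating α = μs,
μs − 1 = m(s−2) ⇒ s(μ−m) = 1−2m ⇒ s = 0.36/0.01 = 36.0000.
So α = μs = 11.880, β = (1−μ)s = 24.120.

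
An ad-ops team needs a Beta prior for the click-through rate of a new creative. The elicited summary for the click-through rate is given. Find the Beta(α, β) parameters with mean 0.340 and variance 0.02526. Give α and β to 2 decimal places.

By moment matching, α+β = μ(1−μ)/σ² − 1 = (0.340·0.660)/0.02526 − 1 = 8.8836 − 1 = 7.8836.
Since α/(α+β) = μ, α = 0.340·7.8836 = 2.68 and β = 0.660·7.8836 = 5.20.

α = 2.68, β = 5.20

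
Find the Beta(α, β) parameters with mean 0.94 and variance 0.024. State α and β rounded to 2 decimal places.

α = 1.27, β = 0.08

Write ν = α+β; then α = μν and Var = μ(1−μ)/(ν+1).
ν = μ(1−μ)/Var − 1 = 0.0564/0.024 − 1 = 1.3500.
α = 0.94·1.3500 = 1.27, β = 0.06·1.3500 = 0.08.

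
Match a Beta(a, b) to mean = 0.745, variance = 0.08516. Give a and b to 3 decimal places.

By moment matching, a+b = μ(1−μ)/σ² − 1 = (0.745·0.255)/0.08516 − 1 = 2.2308 − 1 = 1.2308.
Since a/(a+b) = μ, a = 0.745·1.2308 = 0.917 and b = 0.255·1.2308 = 0.314.

a = 0.917, b = 0.314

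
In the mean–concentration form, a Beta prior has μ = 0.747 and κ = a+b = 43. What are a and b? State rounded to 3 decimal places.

Split κ in proportion μ : (1−μ): a = 0.747·43 = 32.121, b = 43 − 32.121 = 10.879.

a = 32.121, b = 10.879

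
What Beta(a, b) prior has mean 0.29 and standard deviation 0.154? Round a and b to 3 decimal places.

a = 2.228, b = 5.454

σ² = 0.154² = 0.023716.
With s = a+b, Var = μ(1−μ)/(s+1), so s+1 = (0.29×0.71)/0.023716 = 8.6819 and s = 7.6819.
a = μs = 2.228, b = (1−μ)s = 5.454.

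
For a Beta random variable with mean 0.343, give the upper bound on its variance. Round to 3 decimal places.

0.225

For fixed mean μ the Beta variance is μ(1−μ)/(α+β+1), increasing as α+β decreases.
Its least upper bound (not attained) is μ(1−μ) = 0.343·0.657 = 0.225.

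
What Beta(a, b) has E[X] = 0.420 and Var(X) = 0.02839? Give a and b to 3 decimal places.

a = 3.184, b = 4.397

Let s = a+b. The Beta variance is μ(1−μ)/(s+1).
So s+1 = μ(1−μ)/σ² = (0.420×0.580)/0.02839 = 0.243600/0.02839 = 8.5805, giving s = 7.5805.
Then a = μs = 0.420×7.5805 = 3.184 and b = (1−μ)s = 0.580×7.5805 = 4.397.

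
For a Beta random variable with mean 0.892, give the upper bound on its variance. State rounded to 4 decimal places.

0.0963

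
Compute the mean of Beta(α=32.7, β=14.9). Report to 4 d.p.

0.6870

E[X] = α/(α+β) = 32.7/47.6 = 0.6870.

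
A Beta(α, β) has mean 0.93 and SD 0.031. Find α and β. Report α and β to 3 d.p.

α = 62.070, β = 4.672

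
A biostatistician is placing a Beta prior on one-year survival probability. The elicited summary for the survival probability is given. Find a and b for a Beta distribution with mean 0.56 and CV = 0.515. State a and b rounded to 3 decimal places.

a = 1.099, b = 0.863

Var = (CV·μ)² = (0.515×0.56)² = 0.083175.
a+b = μ(1−μ)/Var − 1 = 0.2464/0.083175 − 1 = 1.9624.
Thus a = 0.56·1.9624 = 1.099 and b = 0.44·1.9624 = 0.863.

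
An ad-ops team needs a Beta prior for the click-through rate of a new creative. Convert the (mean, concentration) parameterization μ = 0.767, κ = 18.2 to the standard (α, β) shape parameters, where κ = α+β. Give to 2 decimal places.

Split κ in proportion μ : (1−μ): α = 0.767·18.2 = 13.96, β = 18.2 − 13.96 = 4.24.

α = 13.96, β = 4.24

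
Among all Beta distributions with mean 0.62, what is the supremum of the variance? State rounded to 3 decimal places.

0.236

For fixed mean μ the Beta variance is μ(1−μ)/(α+β+1), increasing as α+β decreases.
Its least upper bound (not attained) is μ(1−μ) = 0.62·0.38 = 0.236.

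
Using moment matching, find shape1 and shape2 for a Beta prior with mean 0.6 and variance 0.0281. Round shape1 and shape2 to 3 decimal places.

shape1 = 4.525, shape2 = 3.016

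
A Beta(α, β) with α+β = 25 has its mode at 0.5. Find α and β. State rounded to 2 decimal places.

Since the density peak of Beta(α,β) is at (α−1)/(α+β−2),
α = 1 + 0.5(25−2) = 12.50 and β = 25 − 12.50 = 12.50.

α = 12.50, β = 12.50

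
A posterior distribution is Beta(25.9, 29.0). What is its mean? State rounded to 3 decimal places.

0.472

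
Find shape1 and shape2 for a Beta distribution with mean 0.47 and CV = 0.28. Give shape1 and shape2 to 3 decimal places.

σ = CV·μ = 0.28×0.47 = 0.13160, so σ² = 0.017319.
s+1 = μ(1−μ)/σ² = 0.2491/0.017319 = 14.3834, so s = shape1+shape2 = 13.3834.
shape1 = μs = 6.290, shape2 = (1−μ)s = 7.093.

shape1 = 6.290, shape2 = 7.093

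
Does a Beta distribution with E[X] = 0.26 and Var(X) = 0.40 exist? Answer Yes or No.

The Beta variance bound is σ² < μ(1−μ).
Here μ(1−μ) = 0.26×0.74 = 0.1924, and 0.40 ≥ 0.1924.

No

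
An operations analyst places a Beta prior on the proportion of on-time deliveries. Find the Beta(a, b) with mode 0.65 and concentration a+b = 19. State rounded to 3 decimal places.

For a,b>1 the mode is (a−1)/(a+b−2), so a = mode·(κ−2)+1 = 0.65×17+1 = 12.050.
And b = (1−mode)·(κ−2)+1 = 0.35×17+1 = 6.950.

a = 12.050, b = 6.950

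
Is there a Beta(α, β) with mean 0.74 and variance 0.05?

Yes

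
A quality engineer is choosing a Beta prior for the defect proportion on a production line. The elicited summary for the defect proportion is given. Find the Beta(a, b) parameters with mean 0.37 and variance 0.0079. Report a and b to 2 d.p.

a = 10.55, b = 17.96

By moment matching, a+b = μ(1−μ)/σ² − 1 = (0.37·0.63)/0.0079 − 1 = 29.5063 − 1 = 28.5063.
Since a/(a+b) = μ, a = 0.37·28.5063 = 10.55 and b = 0.63·28.5063 = 17.96.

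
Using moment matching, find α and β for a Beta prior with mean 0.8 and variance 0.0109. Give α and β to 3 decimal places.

By moment matching, α+β = μ(1−μ)/σ² − 1 = (0.8·0.2)/0.0109 − 1 = 14.6789 − 1 = 13.6789.
Since α/(α+β) = μ, α = 0.8·13.6789 = 10.943 and β = 0.2·13.6789 = 2.736.

α = 10.943, β = 2.736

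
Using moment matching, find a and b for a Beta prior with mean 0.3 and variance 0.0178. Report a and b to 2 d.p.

Let s = a+b. The Beta variance is μ(1−μ)/(s+1).
So s+1 = μ(1−μ)/σ² = (0.3×0.7)/0.0178 = 0.21/0.0178 = 11.7978, giving s = 10.7978.
Then a = μs = 0.3×10.7978 = 3.24 and b = (1−μ)s = 0.7×10.7978 = 7.56.

a = 3.24, b = 7.56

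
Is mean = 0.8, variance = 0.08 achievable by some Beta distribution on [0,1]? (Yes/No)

Yes

For any Beta, Var(X) < E[X]·(1−E[X]).
Here μ(1−μ) = 0.8×0.2 = 0.16, and 0.08 < 0.16.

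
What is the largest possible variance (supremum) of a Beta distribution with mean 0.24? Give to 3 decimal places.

0.182

For fixed mean μ the Beta variance is μ(1−μ)/(α+β+1), increasing as α+β decreases.
Its least upper bound (not attained) is μ(1−μ) = 0.24·0.76 = 0.182.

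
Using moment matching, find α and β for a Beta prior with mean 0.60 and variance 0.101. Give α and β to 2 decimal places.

Write ν = α+β; then α = μν and Var = μ(1−μ)/(ν+1).
ν = μ(1−μ)/Var − 1 = 0.2400/0.101 − 1 = 1.3762.
α = 0.60·1.3762 = 0.83, β = 0.40·1.3762 = 0.55.

α = 0.83, β = 0.55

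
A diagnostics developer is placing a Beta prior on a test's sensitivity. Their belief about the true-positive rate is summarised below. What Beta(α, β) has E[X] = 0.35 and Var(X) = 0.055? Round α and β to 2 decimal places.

α = 1.10, β = 2.04

Write ν = α+β; then α = μν and Var = μ(1−μ)/(ν+1).
ν = μ(1−μ)/Var − 1 = 0.2275/0.055 − 1 = 3.1364.
α = 0.35·3.1364 = 1.10, β = 0.65·3.1364 = 2.04.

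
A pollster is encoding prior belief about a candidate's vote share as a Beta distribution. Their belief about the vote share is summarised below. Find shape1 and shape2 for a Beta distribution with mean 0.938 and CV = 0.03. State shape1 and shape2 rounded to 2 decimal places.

shape1 = 67.95, shape2 = 4.49

Var = (CV·μ)² = (0.03×0.938)² = 0.000792.
shape1+shape2 = μ(1−μ)/Var − 1 = 0.058156/0.000792 − 1 = 72.4423.
Thus shape1 = 0.938·72.4423 = 67.95 and shape2 = 0.062·72.4423 = 4.49.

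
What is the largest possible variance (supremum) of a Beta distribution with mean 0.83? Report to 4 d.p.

0.1411

Var = μ(1−μ)/(α+β+1), which approaches μ(1−μ) as α+β → 0.
So the supremum is μ(1−μ) = 0.83×0.17 = 0.1411.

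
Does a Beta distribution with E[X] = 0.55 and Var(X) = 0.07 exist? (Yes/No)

Yes

The Beta variance bound is σ² < μ(1−μ).
Here μ(1−μ) = 0.55×0.45 = 0.2475, and 0.07 < 0.2475.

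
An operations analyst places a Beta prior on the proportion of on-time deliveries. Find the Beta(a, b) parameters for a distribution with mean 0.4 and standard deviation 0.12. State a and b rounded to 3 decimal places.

σ² = 0.12² = 0.0144.
With s = a+b, Var = μ(1−μ)/(s+1), so s+1 = (0.4×0.6)/0.0144 = 16.6667 and s = 15.6667.
a = μs = 6.267, b = (1−μ)s = 9.400.

a = 6.267, b = 9.400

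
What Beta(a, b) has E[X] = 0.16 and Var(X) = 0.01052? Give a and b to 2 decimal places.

a = 1.88, b = 9.89

Write ν = a+b; then a = μν and Var = μ(1−μ)/(ν+1).
ν = μ(1−μ)/Var − 1 = 0.1344/0.01052 − 1 = 11.7757.
a = 0.16·11.7757 = 1.88, b = 0.84·11.7757 = 9.89.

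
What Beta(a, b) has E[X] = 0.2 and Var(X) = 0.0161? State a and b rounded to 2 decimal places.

Let s = a+b. The Beta variance is μ(1−μ)/(s+1).
So s+1 = μ(1−μ)/σ² = (0.2×0.8)/0.0161 = 0.16/0.0161 = 9.9379, giving s = 8.9379.
Then a = μs = 0.2×8.9379 = 1.79 and b = (1−μ)s = 0.8×8.9379 = 7.15.

a = 1.79, b = 7.15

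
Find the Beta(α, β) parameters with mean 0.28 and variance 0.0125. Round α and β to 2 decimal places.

α = 4.24, β = 10.89

Let s = α+β. The Beta variance is μ(1−μ)/(s+1).
So s+1 = μ(1−μ)/σ² = (0.28×0.72)/0.0125 = 0.2016/0.0125 = 16.1280, giving s = 15.1280.
Then α = μs = 0.28×15.1280 = 4.24 and β = (1−μ)s = 0.72×15.1280 = 10.89.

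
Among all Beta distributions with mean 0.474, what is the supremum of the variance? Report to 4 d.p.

Var = μ(1−μ)/(α+β+1), which approaches μ(1−μ) as α+β → 0.
So the supremum is μ(1−μ) = 0.474×0.526 = 0.2493.

0.2493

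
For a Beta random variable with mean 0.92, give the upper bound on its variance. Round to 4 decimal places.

Var = μ(1−μ)/(α+β+1), which approaches μ(1−μ) as α+β → 0.
So the supremum is μ(1−μ) = 0.92×0.08 = 0.0736.

0.0736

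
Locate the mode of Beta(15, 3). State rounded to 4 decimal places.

0.8750

The density x^(α−1)(1−x)^(β−1) is maximised at (α−1)/(α+β−2) = 14/16 = 0.8750.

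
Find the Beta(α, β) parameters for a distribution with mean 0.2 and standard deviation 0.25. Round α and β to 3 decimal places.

α = 0.312, β = 1.248

Variance = 0.25² = 0.0625. The moment-matching identity α+β = μ(1−μ)/Var − 1 gives
α+β = 0.16/0.0625 − 1 = 1.5600, so α = μ·1.5600 = 0.312 and β = (1−μ)·1.5600 = 1.248.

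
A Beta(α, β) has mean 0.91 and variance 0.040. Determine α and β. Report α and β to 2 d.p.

By moment matching, α+β = μ(1−μ)/σ² − 1 = (0.91·0.09)/0.040 − 1 = 2.0475 − 1 = 1.0475.
Since α/(α+β) = μ, α = 0.91·1.0475 = 0.95 and β = 0.09·1.0475 = 0.09.

α = 0.95, β = 0.09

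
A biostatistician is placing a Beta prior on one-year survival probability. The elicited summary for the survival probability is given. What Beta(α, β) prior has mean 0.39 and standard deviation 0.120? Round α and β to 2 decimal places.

α = 6.05, β = 9.47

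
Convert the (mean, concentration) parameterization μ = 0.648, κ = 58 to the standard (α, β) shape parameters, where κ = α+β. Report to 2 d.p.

α = 37.58, β = 20.42

α = μκ = 0.648×58 = 37.58 and β = (1−μ)κ = 0.352×58 = 20.42.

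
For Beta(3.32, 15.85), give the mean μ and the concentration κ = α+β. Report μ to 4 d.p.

μ = 0.1732, κ = 19.17

κ = α+β = 3.32+15.85 = 19.17; μ = α/κ = 3.32/19.17 = 0.1732.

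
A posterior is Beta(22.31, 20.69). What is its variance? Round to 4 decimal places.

0.0057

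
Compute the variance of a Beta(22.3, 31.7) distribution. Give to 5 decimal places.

0.00441

Var = αβ/[(α+β)²(α+β+1)] = (22.3×31.7)/(54.0²×55.0) = 706.91/160380.000 = 0.00441.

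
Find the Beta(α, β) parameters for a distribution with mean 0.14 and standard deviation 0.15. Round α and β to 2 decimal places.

α = 0.61, β = 3.74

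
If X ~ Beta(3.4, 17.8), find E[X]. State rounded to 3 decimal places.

0.160

E[X] = α/(α+β) = 3.4/21.2 = 0.160.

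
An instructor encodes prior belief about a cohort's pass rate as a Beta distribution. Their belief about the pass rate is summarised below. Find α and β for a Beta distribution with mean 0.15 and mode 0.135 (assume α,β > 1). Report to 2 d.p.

Let s = α+β. Mean gives α = μs = 0.15s; mode gives (α−1)/(s−2) = 0.135.
Substituting: 0.15s − 1 = 0.135(s−2) = 0.135s − 0.270, so 0.015s = 0.730 and s = 48.6667.
Then α = 0.15×48.6667 = 7.30 and β = s−α = 41.37.

α = 7.30, β = 41.37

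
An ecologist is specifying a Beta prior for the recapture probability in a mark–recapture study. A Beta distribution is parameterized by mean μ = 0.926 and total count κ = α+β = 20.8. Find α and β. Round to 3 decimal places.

α = μκ = 0.926×20.8 = 19.261 and β = (1−μ)κ = 0.074×20.8 = 1.539.

α = 19.261, β = 1.539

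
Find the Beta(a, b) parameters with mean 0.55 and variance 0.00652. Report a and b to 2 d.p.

a = 20.33, b = 16.63

Let s = a+b. The Beta variance is μ(1−μ)/(s+1).
So s+1 = μ(1−μ)/σ² = (0.55×0.45)/0.00652 = 0.2475/0.00652 = 37.9601, giving s = 36.9601.
Then a = μs = 0.55×36.9601 = 20.33 and b = (1−μ)s = 0.45×36.9601 = 16.63.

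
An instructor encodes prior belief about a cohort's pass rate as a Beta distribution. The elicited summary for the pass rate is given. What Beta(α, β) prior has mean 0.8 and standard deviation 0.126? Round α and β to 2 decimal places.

σ² = 0.126² = 0.015876.
With s = α+β, Var = μ(1−μ)/(s+1), so s+1 = (0.8×0.2)/0.015876 = 10.0781 and s = 9.0781.
α = μs = 7.26, β = (1−μ)s = 1.82.

α = 7.26, β = 1.82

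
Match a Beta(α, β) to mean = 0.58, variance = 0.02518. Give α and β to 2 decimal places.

α = 5.03, β = 3.64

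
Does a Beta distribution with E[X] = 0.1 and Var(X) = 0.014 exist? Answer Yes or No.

A Beta with mean μ has variance μ(1−μ)/(α+β+1) < μ(1−μ).
Here μ(1−μ) = 0.1×0.9 = 0.09, and 0.014 < 0.09.

Yes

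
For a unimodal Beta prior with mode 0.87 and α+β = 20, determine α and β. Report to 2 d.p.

Since the density peak of Beta(α,β) is at (α−1)/(α+β−2),
α = 1 + 0.87(20−2) = 16.66 and β = 20 − 16.66 = 3.34.

α = 16.66, β = 3.34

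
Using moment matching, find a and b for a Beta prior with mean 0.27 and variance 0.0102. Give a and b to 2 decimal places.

a = 4.95, b = 13.38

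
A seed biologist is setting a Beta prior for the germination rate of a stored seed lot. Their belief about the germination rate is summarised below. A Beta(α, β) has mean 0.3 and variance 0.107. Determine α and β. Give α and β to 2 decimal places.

α = 0.29, β = 0.67

Let s = α+β. The Beta variance is μ(1−μ)/(s+1).
So s+1 = μ(1−μ)/σ² = (0.3×0.7)/0.107 = 0.21/0.107 = 1.9626, giving s = 0.9626.
Then α = μs = 0.3×0.9626 = 0.29 and β = (1−μ)s = 0.7×0.9626 = 0.67.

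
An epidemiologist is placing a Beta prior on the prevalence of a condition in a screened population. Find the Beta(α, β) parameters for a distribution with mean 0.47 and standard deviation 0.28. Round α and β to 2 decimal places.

α = 1.02, β = 1.15

First σ² = 0.0784. Setting α = μn, β = (1−μ)n with n = α+β,
μ(1−μ)/(n+1) = 0.0784 ⇒ n+1 = 0.2491/0.0784 = 3.1773 ⇒ n = 2.1773.
Hence α = 0.47×2.1773 = 1.02, β = 0.53×2.1773 = 1.15.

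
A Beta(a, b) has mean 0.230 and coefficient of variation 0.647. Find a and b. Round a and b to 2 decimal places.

Var = (CV·μ)² = (0.647×0.230)² = 0.022144.
a+b = μ(1−μ)/Var − 1 = 0.177100/0.022144 − 1 = 6.9975.
Thus a = 0.230·6.9975 = 1.61 and b = 0.770·6.9975 = 5.39.

a = 1.61, b = 5.39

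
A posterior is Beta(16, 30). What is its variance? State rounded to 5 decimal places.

0.00483

α+β = 46 and αβ = 480, so Var = αβ/[(α+β)²(α+β+1)] = 480/99452 = 0.00483.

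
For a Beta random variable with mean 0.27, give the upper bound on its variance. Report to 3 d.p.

0.197

Var = μ(1−μ)/(α+β+1), which approaches μ(1−μ) as α+β → 0.
So the supremum is μ(1−μ) = 0.27×0.73 = 0.197.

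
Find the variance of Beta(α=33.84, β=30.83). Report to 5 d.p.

0.00380

Var = αβ/[(α+β)²(α+β+1)] = (33.84×30.83)/(64.67²×65.67) = 1043.2872/274645.658463 = 0.00380.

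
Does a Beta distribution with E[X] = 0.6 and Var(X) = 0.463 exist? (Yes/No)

For any Beta, Var(X) < E[X]·(1−E[X]).
Here μ(1−μ) = 0.6×0.4 = 0.24, and 0.463 ≥ 0.24.

No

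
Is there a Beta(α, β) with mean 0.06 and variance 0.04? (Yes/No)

Yes

The Beta variance bound is σ² < μ(1−μ).
Here μ(1−μ) = 0.06×0.94 = 0.0564, and 0.04 < 0.0564.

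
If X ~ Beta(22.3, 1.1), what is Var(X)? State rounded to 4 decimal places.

0.0018

μ = 22.3/23.4 = 0.952991; Var = μ(1−μ)/(α+β+1) = 0.0447987/24.4 = 0.0018.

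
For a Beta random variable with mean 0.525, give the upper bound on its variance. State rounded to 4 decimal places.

0.2494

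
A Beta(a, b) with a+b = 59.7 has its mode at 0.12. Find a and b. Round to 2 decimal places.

a = 7.92, b = 51.78

Since the density peak of Beta(a,b) is at (a−1)/(a+b−2),
a = 1 + 0.12(59.7−2) = 7.92 and b = 59.7 − 7.92 = 51.78.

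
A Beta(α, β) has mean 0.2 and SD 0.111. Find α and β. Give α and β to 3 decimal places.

α = 2.397, β = 9.589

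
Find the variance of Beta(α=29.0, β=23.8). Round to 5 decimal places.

Var = αβ/[(α+β)²(α+β+1)] = (29.0×23.8)/(52.8²×53.8) = 690.20/149985.792 = 0.00460.

0.00460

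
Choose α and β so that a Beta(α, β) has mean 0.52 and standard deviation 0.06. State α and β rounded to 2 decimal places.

α = 35.53, β = 32.80

Variance = 0.06² = 0.0036. The moment-matching identity α+β = μ(1−μ)/Var − 1 gives
α+β = 0.2496/0.0036 − 1 = 68.3333, so α = μ·68.3333 = 35.53 and β = (1−μ)·68.3333 = 32.80.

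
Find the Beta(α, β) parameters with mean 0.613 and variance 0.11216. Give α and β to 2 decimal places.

Let s = α+β. The Beta variance is μ(1−μ)/(s+1).
So s+1 = μ(1−μ)/σ² = (0.613×0.387)/0.11216 = 0.237231/0.11216 = 2.1151, giving s = 1.1151.
Then α = μs = 0.613×1.1151 = 0.68 and β = (1−μ)s = 0.387×1.1151 = 0.43.

α = 0.68, β = 0.43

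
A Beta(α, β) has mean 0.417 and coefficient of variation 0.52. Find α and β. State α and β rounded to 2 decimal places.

Var = (CV·μ)² = (0.52×0.417)² = 0.047020.
α+β = μ(1−μ)/Var − 1 = 0.243111/0.047020 − 1 = 4.1704.
Thus α = 0.417·4.1704 = 1.74 and β = 0.583·4.1704 = 2.43.

α = 1.74, β = 2.43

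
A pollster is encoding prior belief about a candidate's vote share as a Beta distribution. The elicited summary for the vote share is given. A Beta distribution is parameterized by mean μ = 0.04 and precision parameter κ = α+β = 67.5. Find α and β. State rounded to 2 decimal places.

α = 2.70, β = 64.80

Split κ in proportion μ : (1−μ): α = 0.04·67.5 = 2.70, β = 67.5 − 2.70 = 64.80.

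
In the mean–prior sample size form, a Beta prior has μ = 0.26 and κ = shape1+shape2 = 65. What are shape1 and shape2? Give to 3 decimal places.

Split κ in proportion μ : (1−μ): shape1 = 0.26·65 = 16.900, shape2 = 65 − 16.900 = 48.100.

shape1 = 16.900, shape2 = 48.100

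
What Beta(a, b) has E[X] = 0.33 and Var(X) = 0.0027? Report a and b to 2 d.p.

By moment matching, a+b = μ(1−μ)/σ² − 1 = (0.33·0.67)/0.0027 − 1 = 81.8889 − 1 = 80.8889.
Since a/(a+b) = μ, a = 0.33·80.8889 = 26.69 and b = 0.67·80.8889 = 54.20.

a = 26.69, b = 54.20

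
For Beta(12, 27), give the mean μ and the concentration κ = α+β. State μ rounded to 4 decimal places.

κ = α+β = 12+27 = 39; μ = α/κ = 12/39 = 0.3077.

μ = 0.3077, κ = 39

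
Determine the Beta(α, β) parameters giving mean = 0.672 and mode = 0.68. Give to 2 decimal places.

Let s = α+β. Mean gives α = μs = 0.672s; mode gives (α−1)/(s−2) = 0.68.
Substituting: 0.672s − 1 = 0.68(s−2) = 0.68s − 1.36, so -0.008s = -0.36 and s = 45.0000.
Then α = 0.672×45.0000 = 30.24 and β = s−α = 14.76.

α = 30.24, β = 14.76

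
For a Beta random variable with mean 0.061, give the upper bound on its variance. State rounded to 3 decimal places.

0.057

Var = μ(1−μ)/(α+β+1), which approaches μ(1−μ) as α+β → 0.
So the supremum is μ(1−μ) = 0.061×0.939 = 0.057.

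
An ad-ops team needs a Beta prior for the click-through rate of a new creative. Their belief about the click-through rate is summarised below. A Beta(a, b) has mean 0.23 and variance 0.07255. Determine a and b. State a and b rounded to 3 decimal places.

By moment matching, a+b = μ(1−μ)/σ² − 1 = (0.23·0.77)/0.07255 − 1 = 2.4411 − 1 = 1.4411.
Since a/(a+b) = μ, a = 0.23·1.4411 = 0.331 and b = 0.77·1.4411 = 1.110.

a = 0.331, b = 1.110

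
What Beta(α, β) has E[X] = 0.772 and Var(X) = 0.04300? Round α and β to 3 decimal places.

By moment matching, α+β = μ(1−μ)/σ² − 1 = (0.772·0.228)/0.04300 − 1 = 4.0934 − 1 = 3.0934.
Since α/(α+β) = μ, α = 0.772·3.0934 = 2.388 and β = 0.228·3.0934 = 0.705.

α = 2.388, β = 0.705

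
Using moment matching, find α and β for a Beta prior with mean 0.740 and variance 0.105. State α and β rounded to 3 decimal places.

α = 0.616, β = 0.216

Let s = α+β. The Beta variance is μ(1−μ)/(s+1).
So s+1 = μ(1−μ)/σ² = (0.740×0.260)/0.105 = 0.192400/0.105 = 1.8324, giving s = 0.8324.
Then α = μs = 0.740×0.8324 = 0.616 and β = (1−μ)s = 0.260×0.8324 = 0.216.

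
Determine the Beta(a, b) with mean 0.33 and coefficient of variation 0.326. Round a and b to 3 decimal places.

σ = CV·μ = 0.326×0.33 = 0.10758, so σ² = 0.011573.
s+1 = μ(1−μ)/σ² = 0.2211/0.011573 = 19.1041, so s = a+b = 18.1041.
a = μs = 5.974, b = (1−μ)s = 12.130.

a = 5.974, b = 12.130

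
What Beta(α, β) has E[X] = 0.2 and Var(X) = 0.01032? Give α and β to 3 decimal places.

α = 2.901, β = 11.603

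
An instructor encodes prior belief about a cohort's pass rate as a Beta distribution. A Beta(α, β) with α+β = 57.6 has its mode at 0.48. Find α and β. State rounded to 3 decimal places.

For α,β>1 the mode is (α−1)/(α+β−2), so α = mode·(κ−2)+1 = 0.48×55.6+1 = 27.688.
And β = (1−mode)·(κ−2)+1 = 0.52×55.6+1 = 29.912.

α = 27.688, β = 29.912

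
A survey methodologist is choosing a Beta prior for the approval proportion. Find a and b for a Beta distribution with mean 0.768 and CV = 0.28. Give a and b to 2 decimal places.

a = 2.19, b = 0.66

σ = CV·μ = 0.28×0.768 = 0.21504, so σ² = 0.046242.
s+1 = μ(1−μ)/σ² = 0.178176/0.046242 = 3.8531, so s = a+b = 2.8531.
a = μs = 2.19, b = (1−μ)s = 0.66.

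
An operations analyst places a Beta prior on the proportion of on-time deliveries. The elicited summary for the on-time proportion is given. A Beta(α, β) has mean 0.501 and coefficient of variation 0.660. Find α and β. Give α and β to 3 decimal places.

α = 0.645, β = 0.642

σ = CV·μ = 0.660×0.501 = 0.33066, so σ² = 0.109336.
s+1 = μ(1−μ)/σ² = 0.249999/0.109336 = 2.2865, so s = α+β = 1.2865.
α = μs = 0.645, β = (1−μ)s = 0.642.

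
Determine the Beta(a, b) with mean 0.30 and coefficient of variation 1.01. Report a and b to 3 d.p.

Var = (CV·μ)² = (1.01×0.30)² = 0.091809.
a+b = μ(1−μ)/Var − 1 = 0.2100/0.091809 − 1 = 1.2874.
Thus a = 0.30·1.2874 = 0.386 and b = 0.70·1.2874 = 0.901.

a = 0.386, b = 0.901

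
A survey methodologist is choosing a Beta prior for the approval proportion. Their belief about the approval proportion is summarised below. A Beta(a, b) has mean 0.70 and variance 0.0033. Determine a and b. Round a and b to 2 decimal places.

Write ν = a+b; then a = μν and Var = μ(1−μ)/(ν+1).
ν = μ(1−μ)/Var − 1 = 0.2100/0.0033 − 1 = 62.6364.
a = 0.70·62.6364 = 43.85, b = 0.30·62.6364 = 18.79.

a = 43.85, b = 18.79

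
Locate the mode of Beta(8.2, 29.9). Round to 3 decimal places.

0.199

The density x^(α−1)(1−x)^(β−1) is maximised at (α−1)/(α+β−2) = 7.2/36.1 = 0.199.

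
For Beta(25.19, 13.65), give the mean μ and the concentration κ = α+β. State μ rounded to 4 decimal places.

κ = α+β = 25.19+13.65 = 38.84; μ = α/κ = 25.19/38.84 = 0.6486.

μ = 0.6486, κ = 38.84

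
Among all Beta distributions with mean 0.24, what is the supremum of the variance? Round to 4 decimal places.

0.1824

Var = μ(1−μ)/(α+β+1), which approaches μ(1−μ) as α+β → 0.
So the supremum is μ(1−μ) = 0.24×0.76 = 0.1824.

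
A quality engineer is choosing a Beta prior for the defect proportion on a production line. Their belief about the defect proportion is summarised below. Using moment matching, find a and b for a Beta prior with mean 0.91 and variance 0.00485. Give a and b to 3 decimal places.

a = 14.457, b = 1.430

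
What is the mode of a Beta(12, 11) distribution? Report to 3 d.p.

0.524

With α,β > 1, mode = (α−1)/(α+β−2) = 11/21 = 0.524.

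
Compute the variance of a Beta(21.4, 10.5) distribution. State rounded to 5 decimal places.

μ = 21.4/31.9 = 0.670846; Var = μ(1−μ)/(α+β+1) = 0.2208115/32.9 = 0.00671.

0.00671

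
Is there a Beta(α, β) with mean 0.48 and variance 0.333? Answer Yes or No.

No

For any Beta, Var(X) < E[X]·(1−E[X]).
Here μ(1−μ) = 0.48×0.52 = 0.2496, and 0.333 ≥ 0.2496.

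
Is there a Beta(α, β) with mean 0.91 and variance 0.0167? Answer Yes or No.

Yes

A Beta with mean μ has variance μ(1−μ)/(α+β+1) < μ(1−μ).
Here μ(1−μ) = 0.91×0.09 = 0.0819, and 0.0167 < 0.0819.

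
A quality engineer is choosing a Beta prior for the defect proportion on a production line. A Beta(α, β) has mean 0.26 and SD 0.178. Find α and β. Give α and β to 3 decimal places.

σ² = 0.178² = 0.031684.
With s = α+β, Var = μ(1−μ)/(s+1), so s+1 = (0.26×0.74)/0.031684 = 6.0725 and s = 5.0725.
α = μs = 1.319, β = (1−μ)s = 3.754.

α = 1.319, β = 3.754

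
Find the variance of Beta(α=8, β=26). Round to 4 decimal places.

μ = 8/34 = 0.235294; Var = μ(1−μ)/(α+β+1) = 0.1799308/35 = 0.0051.

0.0051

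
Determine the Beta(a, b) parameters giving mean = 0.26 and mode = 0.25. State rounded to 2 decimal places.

Let s = a+b. Mean gives a = μs = 0.26s; mode gives (a−1)/(s−2) = 0.25.
Substituting: 0.26s − 1 = 0.25(s−2) = 0.25s − 0.50, so 0.01s = 0.50 and s = 50.0000.
Then a = 0.26×50.0000 = 13.00 and b = s−a = 37.00.

a = 13.00, b = 37.00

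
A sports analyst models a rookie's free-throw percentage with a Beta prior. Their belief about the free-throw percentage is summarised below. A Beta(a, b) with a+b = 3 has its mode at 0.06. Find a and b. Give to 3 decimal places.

a = 1.060, b = 1.940

For a,b>1 the mode is (a−1)/(a+b−2), so a = mode·(κ−2)+1 = 0.06×1+1 = 1.060.
And b = (1−mode)·(κ−2)+1 = 0.94×1+1 = 1.940.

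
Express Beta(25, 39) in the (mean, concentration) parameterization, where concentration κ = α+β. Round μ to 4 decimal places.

μ = 0.3906, κ = 64

κ = α+β = 25+39 = 64; μ = α/κ = 25/64 = 0.3906.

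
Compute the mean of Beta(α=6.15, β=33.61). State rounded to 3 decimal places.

0.155

The Beta mean is α/(α+β) = 6.15/(6.15+33.61) = 0.155.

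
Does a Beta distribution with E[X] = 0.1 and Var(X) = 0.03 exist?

The Beta variance bound is σ² < μ(1−μ).
Here μ(1−μ) = 0.1×0.9 = 0.09, and 0.03 < 0.09.

Yes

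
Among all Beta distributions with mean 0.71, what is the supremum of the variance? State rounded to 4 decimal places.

0.2059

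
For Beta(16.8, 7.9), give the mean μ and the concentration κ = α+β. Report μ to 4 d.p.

μ = 0.6802, κ = 24.7

κ = α+β = 16.8+7.9 = 24.7; μ = α/κ = 16.8/24.7 = 0.6802.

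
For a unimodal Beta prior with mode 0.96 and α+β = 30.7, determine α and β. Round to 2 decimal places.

α = 28.55, β = 2.15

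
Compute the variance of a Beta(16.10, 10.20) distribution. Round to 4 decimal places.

μ = 16.10/26.30 = 0.612167; Var = μ(1−μ)/(α+β+1) = 0.2374185/27.30 = 0.0087.

0.0087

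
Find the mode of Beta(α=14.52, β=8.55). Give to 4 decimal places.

0.6417

With α,β > 1, mode = (α−1)/(α+β−2) = 13.52/21.07 = 0.6417.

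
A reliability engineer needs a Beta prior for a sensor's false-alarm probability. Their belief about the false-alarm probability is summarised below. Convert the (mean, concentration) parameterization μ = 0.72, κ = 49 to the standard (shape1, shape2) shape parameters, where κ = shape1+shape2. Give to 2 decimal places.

shape1 = 35.28, shape2 = 13.72

shape1 = μκ = 0.72×49 = 35.28 and shape2 = (1−μ)κ = 0.28×49 = 13.72.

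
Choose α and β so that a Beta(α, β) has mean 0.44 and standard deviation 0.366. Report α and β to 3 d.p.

α = 0.369, β = 0.470

σ² = 0.366² = 0.133956.
With s = α+β, Var = μ(1−μ)/(s+1), so s+1 = (0.44×0.56)/0.133956 = 1.8394 and s = 0.8394.
α = μs = 0.369, β = (1−μ)s = 0.470.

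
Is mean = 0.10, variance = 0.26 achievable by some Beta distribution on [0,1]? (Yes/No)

A Beta with mean μ has variance μ(1−μ)/(α+β+1) < μ(1−μ).
Here μ(1−μ) = 0.10×0.90 = 0.0900, and 0.26 ≥ 0.0900.

No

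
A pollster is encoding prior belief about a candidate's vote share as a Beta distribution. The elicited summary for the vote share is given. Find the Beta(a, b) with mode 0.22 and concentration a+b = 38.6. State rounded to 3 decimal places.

Mode = (a−1)/(κ−2) with κ = a+b, so a−1 = 0.22·36.6 = 8.052.
a = 9.052; b = κ − a = 29.548.

a = 9.052, b = 29.548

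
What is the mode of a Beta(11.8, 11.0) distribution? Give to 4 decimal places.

0.5192

The density x^(α−1)(1−x)^(β−1) is maximised at (α−1)/(α+β−2) = 10.8/20.8 = 0.5192.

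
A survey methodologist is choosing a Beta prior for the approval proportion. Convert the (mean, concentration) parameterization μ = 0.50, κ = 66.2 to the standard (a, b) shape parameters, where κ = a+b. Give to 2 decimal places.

a = μκ = 0.50×66.2 = 33.10 and b = (1−μ)κ = 0.50×66.2 = 33.10.

a = 33.10, b = 33.10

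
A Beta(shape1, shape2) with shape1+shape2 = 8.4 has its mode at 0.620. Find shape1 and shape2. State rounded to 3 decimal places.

shape1 = 4.968, shape2 = 3.432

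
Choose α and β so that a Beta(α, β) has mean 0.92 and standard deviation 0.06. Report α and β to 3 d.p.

Variance = 0.06² = 0.0036. The moment-matching identity α+β = μ(1−μ)/Var − 1 gives
α+β = 0.0736/0.0036 − 1 = 19.4444, so α = μ·19.4444 = 17.889 and β = (1−μ)·19.4444 = 1.556.

α = 17.889, β = 1.556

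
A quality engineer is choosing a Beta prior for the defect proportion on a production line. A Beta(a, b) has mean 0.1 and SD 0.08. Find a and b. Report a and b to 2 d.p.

First σ² = 0.0064. Setting a = μn, b = (1−μ)n with n = a+b,
μ(1−μ)/(n+1) = 0.0064 ⇒ n+1 = 0.09/0.0064 = 14.0625 ⇒ n = 13.0625.
Hence a = 0.1×13.0625 = 1.31, b = 0.9×13.0625 = 11.76.

a = 1.31, b = 11.76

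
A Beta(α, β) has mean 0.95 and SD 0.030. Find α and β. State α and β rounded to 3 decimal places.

Variance = 0.030² = 0.000900. The moment-matching identity α+β = μ(1−μ)/Var − 1 gives
α+β = 0.0475/0.000900 − 1 = 51.7778, so α = μ·51.7778 = 49.189 and β = (1−μ)·51.7778 = 2.589.

α = 49.189, β = 2.589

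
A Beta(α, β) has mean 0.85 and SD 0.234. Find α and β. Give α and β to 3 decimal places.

Variance = 0.234² = 0.054756. The moment-matching identity α+β = μ(1−μ)/Var − 1 gives
α+β = 0.1275/0.054756 − 1 = 1.3285, so α = μ·1.3285 = 1.129 and β = (1−μ)·1.3285 = 0.199.

α = 1.129, β = 0.199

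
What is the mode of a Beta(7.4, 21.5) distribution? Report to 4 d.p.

With α,β > 1, mode = (α−1)/(α+β−2) = 6.4/26.9 = 0.2379.

0.2379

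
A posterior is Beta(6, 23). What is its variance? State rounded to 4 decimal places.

α+β = 29 and αβ = 138, so Var = αβ/[(α+β)²(α+β+1)] = 138/25230 = 0.0055.

0.0055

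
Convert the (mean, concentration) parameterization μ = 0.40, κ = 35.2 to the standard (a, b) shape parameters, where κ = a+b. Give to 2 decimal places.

a = 14.08, b = 21.12

Split κ in proportion μ : (1−μ): a = 0.40·35.2 = 14.08, b = 35.2 − 14.08 = 21.12.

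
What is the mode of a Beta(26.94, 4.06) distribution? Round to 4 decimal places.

0.8945

The density x^(α−1)(1−x)^(β−1) is maximised at (α−1)/(α+β−2) = 25.94/29.00 = 0.8945.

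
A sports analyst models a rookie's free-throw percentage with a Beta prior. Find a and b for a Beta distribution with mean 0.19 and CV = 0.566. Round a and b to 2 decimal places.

a = 2.34, b = 9.97

σ = CV·μ = 0.566×0.19 = 0.10754, so σ² = 0.011565.
s+1 = μ(1−μ)/σ² = 0.1539/0.011565 = 13.3076, so s = a+b = 12.3076.
a = μs = 2.34, b = (1−μ)s = 9.97.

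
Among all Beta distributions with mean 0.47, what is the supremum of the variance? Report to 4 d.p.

0.2491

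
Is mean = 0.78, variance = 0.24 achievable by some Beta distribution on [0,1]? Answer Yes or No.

No

A Beta with mean μ has variance μ(1−μ)/(α+β+1) < μ(1−μ).
Here μ(1−μ) = 0.78×0.22 = 0.1716, and 0.24 ≥ 0.1716.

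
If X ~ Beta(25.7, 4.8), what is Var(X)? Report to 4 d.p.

α+β = 30.5 and αβ = 123.36, so Var = αβ/[(α+β)²(α+β+1)] = 123.36/29302.875 = 0.0042.

0.0042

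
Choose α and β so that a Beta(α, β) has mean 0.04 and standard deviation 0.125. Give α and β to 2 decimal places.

First σ² = 0.015625. Setting α = μn, β = (1−μ)n with n = α+β,
μ(1−μ)/(n+1) = 0.015625 ⇒ n+1 = 0.0384/0.015625 = 2.4576 ⇒ n = 1.4576.
Hence α = 0.04×1.4576 = 0.06, β = 0.96×1.4576 = 1.40.

α = 0.06, β = 1.40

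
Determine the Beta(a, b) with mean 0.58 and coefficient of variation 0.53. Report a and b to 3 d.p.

σ = CV·μ = 0.53×0.58 = 0.30740, so σ² = 0.094495.
s+1 = μ(1−μ)/σ² = 0.2436/0.094495 = 2.5779, so s = a+b = 1.5779.
a = μs = 0.915, b = (1−μ)s = 0.663.

a = 0.915, b = 0.663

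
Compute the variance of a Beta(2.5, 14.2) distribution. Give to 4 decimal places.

0.0072

α+β = 16.7 and αβ = 35.50, so Var = αβ/[(α+β)²(α+β+1)] = 35.50/4936.353 = 0.0072.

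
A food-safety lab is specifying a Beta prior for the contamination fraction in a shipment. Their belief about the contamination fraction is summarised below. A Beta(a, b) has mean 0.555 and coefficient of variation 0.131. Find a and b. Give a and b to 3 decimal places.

Var = (CV·μ)² = (0.131×0.555)² = 0.005286.
a+b = μ(1−μ)/Var − 1 = 0.246975/0.005286 − 1 = 45.7223.
Thus a = 0.555·45.7223 = 25.376 and b = 0.445·45.7223 = 20.346.

a = 25.376, b = 20.346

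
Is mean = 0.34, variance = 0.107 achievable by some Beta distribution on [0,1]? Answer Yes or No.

Yes

The Beta variance bound is σ² < μ(1−μ).
Here μ(1−μ) = 0.34×0.66 = 0.2244, and 0.107 < 0.2244.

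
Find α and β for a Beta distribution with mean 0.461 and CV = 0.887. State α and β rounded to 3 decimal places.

α = 0.224, β = 0.262

σ = CV·μ = 0.887×0.461 = 0.40891, so σ² = 0.167205.
s+1 = μ(1−μ)/σ² = 0.248479/0.167205 = 1.4861, so s = α+β = 0.4861.
α = μs = 0.224, β = (1−μ)s = 0.262.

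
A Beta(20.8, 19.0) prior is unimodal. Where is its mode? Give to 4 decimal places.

With α,β > 1, mode = (α−1)/(α+β−2) = 19.8/37.8 = 0.5238.

0.5238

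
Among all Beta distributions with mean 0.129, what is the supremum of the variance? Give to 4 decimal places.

0.1124

For fixed mean μ the Beta variance is μ(1−μ)/(α+β+1), increasing as α+β decreases.
Its least upper bound (not attained) is μ(1−μ) = 0.129·0.871 = 0.1124.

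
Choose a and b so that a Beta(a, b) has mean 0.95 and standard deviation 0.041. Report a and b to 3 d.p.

a = 25.894, b = 1.363

σ² = 0.041² = 0.001681.
With s = a+b, Var = μ(1−μ)/(s+1), so s+1 = (0.95×0.05)/0.001681 = 28.2570 and s = 27.2570.
a = μs = 25.894, b = (1−μ)s = 1.363.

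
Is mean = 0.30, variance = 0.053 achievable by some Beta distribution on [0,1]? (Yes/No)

The Beta variance bound is σ² < μ(1−μ).
Here μ(1−μ) = 0.30×0.70 = 0.2100, and 0.053 < 0.2100.

Yes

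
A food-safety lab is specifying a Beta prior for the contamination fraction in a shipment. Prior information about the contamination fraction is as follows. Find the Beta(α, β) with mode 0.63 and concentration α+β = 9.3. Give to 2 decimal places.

α = 5.60, β = 3.70

Mode = (α−1)/(κ−2) with κ = α+β, so α−1 = 0.63·7.3 = 4.60.
α = 5.60; β = κ − α = 3.70.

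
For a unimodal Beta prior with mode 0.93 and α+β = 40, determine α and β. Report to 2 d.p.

For α,β>1 the mode is (α−1)/(α+β−2), so α = mode·(κ−2)+1 = 0.93×38+1 = 36.34.
And β = (1−mode)·(κ−2)+1 = 0.07×38+1 = 3.66.

α = 36.34, β = 3.66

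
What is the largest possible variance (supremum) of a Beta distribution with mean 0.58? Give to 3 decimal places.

0.244

For fixed mean μ the Beta variance is μ(1−μ)/(α+β+1), increasing as α+β decreases.
Its least upper bound (not attained) is μ(1−μ) = 0.58·0.42 = 0.244.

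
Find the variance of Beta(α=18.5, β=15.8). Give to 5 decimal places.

μ = 18.5/34.3 = 0.539359; Var = μ(1−μ)/(α+β+1) = 0.2484509/35.3 = 0.00704.

0.00704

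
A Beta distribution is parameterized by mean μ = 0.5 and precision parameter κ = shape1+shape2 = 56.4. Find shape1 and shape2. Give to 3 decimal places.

shape1 = μκ = 0.5×56.4 = 28.200 and shape2 = (1−μ)κ = 0.5×56.4 = 28.200.

shape1 = 28.200, shape2 = 28.200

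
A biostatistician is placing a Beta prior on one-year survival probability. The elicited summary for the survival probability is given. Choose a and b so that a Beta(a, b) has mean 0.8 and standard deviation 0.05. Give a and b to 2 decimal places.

a = 50.40, b = 12.60

σ² = 0.05² = 0.0025.
With s = a+b, Var = μ(1−μ)/(s+1), so s+1 = (0.8×0.2)/0.0025 = 64.0000 and s = 63.0000.
a = μs = 50.40, b = (1−μ)s = 12.60.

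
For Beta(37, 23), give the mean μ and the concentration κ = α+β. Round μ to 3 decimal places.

μ = 0.617, κ = 60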